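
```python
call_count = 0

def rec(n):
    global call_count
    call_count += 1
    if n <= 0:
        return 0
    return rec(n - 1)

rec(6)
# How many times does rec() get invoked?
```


rec(6) calls rec(5) calls ... calls rec(0)
Total calls: 6 + 1 (for base case) = 7


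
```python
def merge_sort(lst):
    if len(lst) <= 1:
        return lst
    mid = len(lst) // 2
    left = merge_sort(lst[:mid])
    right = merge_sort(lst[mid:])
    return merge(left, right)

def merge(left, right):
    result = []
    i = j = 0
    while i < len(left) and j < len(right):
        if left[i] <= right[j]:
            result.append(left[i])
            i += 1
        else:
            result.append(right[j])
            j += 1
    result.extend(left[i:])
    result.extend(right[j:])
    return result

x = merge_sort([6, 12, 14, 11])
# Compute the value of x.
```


merge_sort([6, 12, 14, 11])
Split into [6, 12] and [14, 11]
Left sorted: [6, 12]
Right sorted: [11, 14]
Merge [6, 12] and [11, 14]
= [6, 11, 12, 14]


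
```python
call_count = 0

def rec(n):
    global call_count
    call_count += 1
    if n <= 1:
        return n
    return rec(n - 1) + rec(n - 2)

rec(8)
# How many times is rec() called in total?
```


rec(8) calls rec(7) and rec(6); each non-base call branches into two more.
Let C(k) = total number of calls made by rec(k), including the call to rec(k) itself.
Base cases: C(0) = 1, C(1) = 1
Recurrence: C(k) = 1 + C(k-1) + C(k-2)
  C(2) = 1 + C(1) + C(0) = 1 + 1 + 1 = 3
  C(3) = 1 + C(2) + C(1) = 1 + 3 + 1 = 5
  C(4) = 1 + C(3) + C(2) = 1 + 5 + 3 = 9
  C(5) = 1 + C(4) + C(3) = 1 + 9 + 5 = 15
  C(6) = 1 + C(5) + C(4) = 1 + 15 + 9 = 25
  C(7) = 1 + C(6) + C(5) = 1 + 25 + 15 = 41
  C(8) = 1 + C(7) + C(6) = 1 + 41 + 25 = 67
Total calls = C(8) = 67


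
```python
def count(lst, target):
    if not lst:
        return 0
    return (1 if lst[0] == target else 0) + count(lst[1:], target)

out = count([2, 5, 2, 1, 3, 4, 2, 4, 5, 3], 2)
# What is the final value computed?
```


count([2, 5, 2, 1, 3, 4, 2, 4, 5, 3], 2)
lst[0]=2 == 2: 1 + count([5, 2, 1, 3, 4, 2, 4, 5, 3], 2)
lst[0]=5 != 2: 0 + count([2, 1, 3, 4, 2, 4, 5, 3], 2)
lst[0]=2 == 2: 1 + count([1, 3, 4, 2, 4, 5, 3], 2)
lst[0]=1 != 2: 0 + count([3, 4, 2, 4, 5, 3], 2)
lst[0]=3 != 2: 0 + count([4, 2, 4, 5, 3], 2)
lst[0]=4 != 2: 0 + count([2, 4, 5, 3], 2)
lst[0]=2 == 2: 1 + count([4, 5, 3], 2)
lst[0]=4 != 2: 0 + count([5, 3], 2)
lst[0]=5 != 2: 0 + count([3], 2)
lst[0]=3 != 2: 0 + count([], 2)
= 3


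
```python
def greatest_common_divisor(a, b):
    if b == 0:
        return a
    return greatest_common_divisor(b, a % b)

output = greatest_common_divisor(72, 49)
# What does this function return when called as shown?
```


greatest_common_divisor(72, 49)
= greatest_common_divisor(49, 72 % 49) = greatest_common_divisor(49, 23)
= greatest_common_divisor(23, 49 % 23) = greatest_common_divisor(23, 3)
= greatest_common_divisor(3, 23 % 3) = greatest_common_divisor(3, 2)
= greatest_common_divisor(2, 3 % 2) = greatest_common_divisor(2, 1)
= greatest_common_divisor(1, 2 % 1) = greatest_common_divisor(1, 0)
b == 0, return a = 1


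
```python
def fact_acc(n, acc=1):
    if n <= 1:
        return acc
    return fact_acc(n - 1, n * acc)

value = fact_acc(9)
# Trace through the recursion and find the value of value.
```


fact_acc(9, 1)
= fact_acc(8, 9 * 1) = fact_acc(8, 9)
= fact_acc(7, 8 * 9) = fact_acc(7, 72)
= fact_acc(6, 7 * 72) = fact_acc(6, 504)
= fact_acc(5, 6 * 504) = fact_acc(5, 3024)
= fact_acc(4, 5 * 3024) = fact_acc(4, 15120)
= fact_acc(3, 4 * 15120) = fact_acc(3, 60480)
= fact_acc(2, 3 * 60480) = fact_acc(2, 181440)
= fact_acc(1, 2 * 181440) = fact_acc(1, 362880)
n <= 1, return acc = 362880


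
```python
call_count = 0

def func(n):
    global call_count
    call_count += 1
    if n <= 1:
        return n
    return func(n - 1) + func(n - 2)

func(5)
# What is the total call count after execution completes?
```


func(5) calls func(4) and func(3); each non-base call branches into two more.
Let C(k) = total number of calls made by func(k), including the call to func(k) itself.
Base cases: C(0) = 1, C(1) = 1
Recurrence: C(k) = 1 + C(k-1) + C(k-2)
  C(2) = 1 + C(1) + C(0) = 1 + 1 + 1 = 3
  C(3) = 1 + C(2) + C(1) = 1 + 3 + 1 = 5
  C(4) = 1 + C(3) + C(2) = 1 + 5 + 3 = 9
  C(5) = 1 + C(4) + C(3) = 1 + 9 + 5 = 15
Total calls = C(5) = 15


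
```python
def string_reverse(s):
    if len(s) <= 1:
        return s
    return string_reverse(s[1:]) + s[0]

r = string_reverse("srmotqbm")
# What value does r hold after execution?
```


string_reverse("srmotqbm")
= string_reverse("rmotqbm") + "s"
= string_reverse("motqbm") + "r" + "s"
= string_reverse("otqbm") + "m" + "r" + "s"
= string_reverse("tqbm") + "o" + "m" + "r" + "s"
= string_reverse("qbm") + "t" + "o" + "m" + "r" + "s"
= string_reverse("bm") + "q" + "t" + "o" + "m" + "r" + "s"
= string_reverse("m") + "b" + "q" + "t" + "o" + "m" + "r" + "s"
= "m" + "b" + "q" + "t" + "o" + "m" + "r" + "s"
= "mbqtomrs"


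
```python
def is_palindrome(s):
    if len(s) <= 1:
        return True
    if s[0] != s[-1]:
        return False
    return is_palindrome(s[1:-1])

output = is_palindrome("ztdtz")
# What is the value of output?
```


is_palindrome("ztdtz")
"ztdtz": s[0]='z' == s[-1]='z' -> is_palindrome("tdt")
"tdt": s[0]='t' == s[-1]='t' -> is_palindrome("d")
"d": len <= 1 -> True
= True


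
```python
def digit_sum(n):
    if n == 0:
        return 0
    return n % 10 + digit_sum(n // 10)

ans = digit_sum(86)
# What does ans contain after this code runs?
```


digit_sum(86)
= 6 + digit_sum(8)
= 6 + 8 + digit_sum(0)
= 6 + 8 + 0
= 14


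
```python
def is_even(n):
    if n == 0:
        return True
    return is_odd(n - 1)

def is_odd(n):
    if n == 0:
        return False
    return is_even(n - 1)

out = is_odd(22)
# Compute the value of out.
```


is_odd(22)
= is_even(21)
= is_odd(20)
= is_even(19)
= is_odd(18)
= is_even(17)
= is_odd(16)
= is_even(15)
= is_odd(14)
= is_even(13)
= is_odd(12)
= is_even(11)
= is_odd(10)
= is_even(9)
= is_odd(8)
= is_even(7)
= is_odd(6)
= is_even(5)
= is_odd(4)
= is_even(3)
= is_odd(2)
= is_even(1)
= is_odd(0)
n == 0: return False
= False


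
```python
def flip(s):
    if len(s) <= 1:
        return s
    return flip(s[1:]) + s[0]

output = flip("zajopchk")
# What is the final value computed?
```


flip("zajopchk")
= flip("ajopchk") + "z"
= flip("jopchk") + "a" + "z"
= flip("opchk") + "j" + "a" + "z"
= flip("pchk") + "o" + "j" + "a" + "z"
= flip("chk") + "p" + "o" + "j" + "a" + "z"
= flip("hk") + "c" + "p" + "o" + "j" + "a" + "z"
= flip("k") + "h" + "c" + "p" + "o" + "j" + "a" + "z"
= "k" + "h" + "c" + "p" + "o" + "j" + "a" + "z"
= "khcpojaz"


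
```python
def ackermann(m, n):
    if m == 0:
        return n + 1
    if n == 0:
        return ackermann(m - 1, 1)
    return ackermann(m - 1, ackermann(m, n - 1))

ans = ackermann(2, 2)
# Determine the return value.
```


ackermann(2, 2)
= ackermann(1, ackermann(2, 1))
First compute ackermann(2, 1) = 5
= ackermann(1, 5)
= 7


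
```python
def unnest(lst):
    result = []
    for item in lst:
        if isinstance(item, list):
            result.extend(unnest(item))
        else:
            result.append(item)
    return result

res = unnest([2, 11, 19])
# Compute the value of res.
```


unnest([2, 11, 19])
Processing each element:
  2 is not a list -> append 2
  11 is not a list -> append 11
  19 is not a list -> append 19
= [2, 11, 19]


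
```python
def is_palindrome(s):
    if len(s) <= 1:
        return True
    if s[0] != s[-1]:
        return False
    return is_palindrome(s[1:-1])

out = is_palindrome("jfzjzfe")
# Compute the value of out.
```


is_palindrome("jfzjzfe")
"jfzjzfe": s[0]='j' != s[-1]='e' -> False
= False


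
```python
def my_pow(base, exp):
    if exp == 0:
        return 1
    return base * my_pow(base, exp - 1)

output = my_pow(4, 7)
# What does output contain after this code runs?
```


my_pow(4, 7)
= 4 * my_pow(4, 6)
= 4 * 4 * my_pow(4, 5)
= 4 * 4 * 4 * my_pow(4, 4)
= 4 * 4 * 4 * 4 * my_pow(4, 3)
= 4 * 4 * 4 * 4 * 4 * my_pow(4, 2)
= 4 * 4 * 4 * 4 * 4 * 4 * my_pow(4, 1)
= 4 * 4 * 4 * 4 * 4 * 4 * 4 * my_pow(4, 0)
= 4 * 4 * 4 * 4 * 4 * 4 * 4 * 1
= 16384


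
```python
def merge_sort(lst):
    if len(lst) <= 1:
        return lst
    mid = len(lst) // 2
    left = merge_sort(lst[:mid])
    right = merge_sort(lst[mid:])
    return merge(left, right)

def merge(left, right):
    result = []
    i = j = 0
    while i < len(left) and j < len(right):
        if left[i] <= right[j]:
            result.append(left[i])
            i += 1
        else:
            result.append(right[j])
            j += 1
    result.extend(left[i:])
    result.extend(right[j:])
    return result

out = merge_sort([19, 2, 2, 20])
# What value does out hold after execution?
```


merge_sort([19, 2, 2, 20])
Split into [19, 2] and [2, 20]
Left sorted: [2, 19]
Right sorted: [2, 20]
Merge [2, 19] and [2, 20]
= [2, 2, 19, 20]


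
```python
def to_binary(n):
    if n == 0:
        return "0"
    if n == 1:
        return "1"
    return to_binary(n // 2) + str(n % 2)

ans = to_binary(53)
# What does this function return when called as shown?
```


to_binary(53)
= to_binary(26) + "1"
= to_binary(13) + "0" + "1"
= to_binary(6) + "1" + "0" + "1"
= to_binary(3) + "0" + "1" + "0" + "1"
= to_binary(1) + "1" + "0" + "1" + "0" + "1"
= "1" + "1" + "0" + "1" + "0" + "1"
= "110101"


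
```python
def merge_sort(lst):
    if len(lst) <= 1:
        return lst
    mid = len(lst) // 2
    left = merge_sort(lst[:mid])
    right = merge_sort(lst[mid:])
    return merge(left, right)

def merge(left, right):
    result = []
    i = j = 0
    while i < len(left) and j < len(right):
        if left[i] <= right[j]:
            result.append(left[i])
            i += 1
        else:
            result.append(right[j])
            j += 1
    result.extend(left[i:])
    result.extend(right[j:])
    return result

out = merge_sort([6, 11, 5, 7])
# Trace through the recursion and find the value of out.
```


merge_sort([6, 11, 5, 7])
Split into [6, 11] and [5, 7]
Left sorted: [6, 11]
Right sorted: [5, 7]
Merge [6, 11] and [5, 7]
= [5, 6, 7, 11]


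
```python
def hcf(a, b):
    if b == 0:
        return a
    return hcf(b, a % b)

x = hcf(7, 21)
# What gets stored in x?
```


hcf(7, 21)
= hcf(21, 7 % 21) = hcf(21, 7)
= hcf(7, 21 % 7) = hcf(7, 0)
b == 0, return a = 7


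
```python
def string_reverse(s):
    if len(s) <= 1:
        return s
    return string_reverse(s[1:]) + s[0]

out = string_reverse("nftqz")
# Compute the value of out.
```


string_reverse("nftqz")
= string_reverse("ftqz") + "n"
= string_reverse("tqz") + "f" + "n"
= string_reverse("qz") + "t" + "f" + "n"
= string_reverse("z") + "q" + "t" + "f" + "n"
= "z" + "q" + "t" + "f" + "n"
= "zqtfn"


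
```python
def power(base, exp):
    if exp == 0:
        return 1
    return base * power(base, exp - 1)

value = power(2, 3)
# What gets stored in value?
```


power(2, 3)
= 2 * power(2, 2)
= 2 * 2 * power(2, 1)
= 2 * 2 * 2 * power(2, 0)
= 2 * 2 * 2 * 1
= 8


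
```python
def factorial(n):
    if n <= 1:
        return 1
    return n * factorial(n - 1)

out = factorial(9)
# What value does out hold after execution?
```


factorial(9)
= 9 * factorial(8)
= 9 * 8 * factorial(7)
= 9 * 8 * 7 * factorial(6)
= 9 * 8 * 7 * 6 * factorial(5)
= 9 * 8 * 7 * 6 * 5 * factorial(4)
= 9 * 8 * 7 * 6 * 5 * 4 * factorial(3)
= 9 * 8 * 7 * 6 * 5 * 4 * 3 * factorial(2)
= 9 * 8 * 7 * 6 * 5 * 4 * 3 * 2 * factorial(1)
= 9 * 8 * 7 * 6 * 5 * 4 * 3 * 2 * 1
= 362880


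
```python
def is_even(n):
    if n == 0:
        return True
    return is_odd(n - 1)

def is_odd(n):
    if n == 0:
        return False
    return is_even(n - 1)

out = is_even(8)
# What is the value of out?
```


is_even(8)
= is_odd(7)
= is_even(6)
= is_odd(5)
= is_even(4)
= is_odd(3)
= is_even(2)
= is_odd(1)
= is_even(0)
n == 0: return True
= True


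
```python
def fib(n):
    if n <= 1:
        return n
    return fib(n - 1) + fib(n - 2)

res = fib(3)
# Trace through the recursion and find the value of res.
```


fib(3)
= fib(2) + fib(1)
Computing bottom-up: fib(0)=0, fib(1)=1, fib(2)=1, fib(3)=2
= 2


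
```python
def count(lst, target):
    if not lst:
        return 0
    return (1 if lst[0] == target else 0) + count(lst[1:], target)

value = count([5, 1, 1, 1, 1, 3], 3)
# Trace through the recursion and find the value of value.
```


count([5, 1, 1, 1, 1, 3], 3)
lst[0]=5 != 3: 0 + count([1, 1, 1, 1, 3], 3)
lst[0]=1 != 3: 0 + count([1, 1, 1, 3], 3)
lst[0]=1 != 3: 0 + count([1, 1, 3], 3)
lst[0]=1 != 3: 0 + count([1, 3], 3)
lst[0]=1 != 3: 0 + count([3], 3)
lst[0]=3 == 3: 1 + count([], 3)
= 1


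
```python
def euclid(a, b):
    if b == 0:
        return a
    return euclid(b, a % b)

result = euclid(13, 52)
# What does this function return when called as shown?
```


euclid(13, 52)
= euclid(52, 13 % 52) = euclid(52, 13)
= euclid(13, 52 % 13) = euclid(13, 0)
b == 0, return a = 13


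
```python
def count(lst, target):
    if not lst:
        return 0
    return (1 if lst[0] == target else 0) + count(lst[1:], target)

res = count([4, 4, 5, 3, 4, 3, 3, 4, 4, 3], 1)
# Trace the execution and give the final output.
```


count([4, 4, 5, 3, 4, 3, 3, 4, 4, 3], 1)
lst[0]=4 != 1: 0 + count([4, 5, 3, 4, 3, 3, 4, 4, 3], 1)
lst[0]=4 != 1: 0 + count([5, 3, 4, 3, 3, 4, 4, 3], 1)
lst[0]=5 != 1: 0 + count([3, 4, 3, 3, 4, 4, 3], 1)
lst[0]=3 != 1: 0 + count([4, 3, 3, 4, 4, 3], 1)
lst[0]=4 != 1: 0 + count([3, 3, 4, 4, 3], 1)
lst[0]=3 != 1: 0 + count([3, 4, 4, 3], 1)
lst[0]=3 != 1: 0 + count([4, 4, 3], 1)
lst[0]=4 != 1: 0 + count([4, 3], 1)
lst[0]=4 != 1: 0 + count([3], 1)
lst[0]=3 != 1: 0 + count([], 1)
= 0


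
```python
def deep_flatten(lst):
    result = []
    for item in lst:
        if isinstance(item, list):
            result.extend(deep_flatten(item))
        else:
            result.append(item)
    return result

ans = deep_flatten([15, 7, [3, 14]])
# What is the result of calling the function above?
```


deep_flatten([15, 7, [3, 14]])
Processing each element:
  15 is not a list -> append 15
  7 is not a list -> append 7
  [3, 14] is a list -> deep_flatten recursively -> [3, 14]
= [15, 7, 3, 14]


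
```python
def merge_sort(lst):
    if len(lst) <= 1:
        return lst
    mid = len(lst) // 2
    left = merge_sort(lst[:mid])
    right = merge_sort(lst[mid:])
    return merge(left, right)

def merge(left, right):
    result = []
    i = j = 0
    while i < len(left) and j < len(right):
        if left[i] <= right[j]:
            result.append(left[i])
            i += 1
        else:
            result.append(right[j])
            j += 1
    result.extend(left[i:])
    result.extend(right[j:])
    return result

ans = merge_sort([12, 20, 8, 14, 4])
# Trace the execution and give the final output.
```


merge_sort([12, 20, 8, 14, 4])
Split into [12, 20] and [8, 14, 4]
Left sorted: [12, 20]
Right sorted: [4, 8, 14]
Merge [12, 20] and [4, 8, 14]
= [4, 8, 12, 14, 20]


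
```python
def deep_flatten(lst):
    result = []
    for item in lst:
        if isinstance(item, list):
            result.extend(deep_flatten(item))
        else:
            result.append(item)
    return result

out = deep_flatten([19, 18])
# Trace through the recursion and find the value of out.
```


deep_flatten([19, 18])
Processing each element:
  19 is not a list -> append 19
  18 is not a list -> append 18
= [19, 18]


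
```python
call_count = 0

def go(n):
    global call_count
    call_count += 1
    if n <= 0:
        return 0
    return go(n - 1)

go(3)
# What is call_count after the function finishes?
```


go(3) calls go(2) calls ... calls go(0)
Total calls: 3 + 1 (for base case) = 4


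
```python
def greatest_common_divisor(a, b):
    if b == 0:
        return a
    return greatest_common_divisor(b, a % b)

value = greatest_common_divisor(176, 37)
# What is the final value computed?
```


greatest_common_divisor(176, 37)
= greatest_common_divisor(37, 176 % 37) = greatest_common_divisor(37, 28)
= greatest_common_divisor(28, 37 % 28) = greatest_common_divisor(28, 9)
= greatest_common_divisor(9, 28 % 9) = greatest_common_divisor(9, 1)
= greatest_common_divisor(1, 9 % 1) = greatest_common_divisor(1, 0)
b == 0, return a = 1


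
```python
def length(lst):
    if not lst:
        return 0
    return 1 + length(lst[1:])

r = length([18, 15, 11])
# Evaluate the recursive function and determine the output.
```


length([18, 15, 11])
= 1 + length([15, 11])
= 1 + 1 + length([11])
= 1 + 1 + 1 + length([])
= 1 + 1 + 1 + 0
= 3


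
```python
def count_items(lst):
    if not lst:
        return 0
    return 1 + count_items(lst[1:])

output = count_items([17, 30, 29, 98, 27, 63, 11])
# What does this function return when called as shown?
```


count_items([17, 30, 29, 98, 27, 63, 11])
= 1 + count_items([30, 29, 98, 27, 63, 11])
= 1 + 1 + count_items([29, 98, 27, 63, 11])
= 1 + 1 + 1 + count_items([98, 27, 63, 11])
= 1 + 1 + 1 + 1 + count_items([27, 63, 11])
= 1 + 1 + 1 + 1 + 1 + count_items([63, 11])
= 1 + 1 + 1 + 1 + 1 + 1 + count_items([11])
= 1 + 1 + 1 + 1 + 1 + 1 + 1 + count_items([])
= 1 + 1 + 1 + 1 + 1 + 1 + 1 + 0
= 7


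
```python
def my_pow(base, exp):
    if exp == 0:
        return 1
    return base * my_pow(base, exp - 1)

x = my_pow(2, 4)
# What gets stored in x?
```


my_pow(2, 4)
= 2 * my_pow(2, 3)
= 2 * 2 * my_pow(2, 2)
= 2 * 2 * 2 * my_pow(2, 1)
= 2 * 2 * 2 * 2 * my_pow(2, 0)
= 2 * 2 * 2 * 2 * 1
= 16


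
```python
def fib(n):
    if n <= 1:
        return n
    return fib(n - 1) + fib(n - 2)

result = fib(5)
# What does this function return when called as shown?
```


fib(5)
= fib(4) + fib(3)
= (fib(3) + fib(2)) + fib(3)
Computing bottom-up: fib(0)=0, fib(1)=1, fib(2)=1, fib(3)=2, fib(4)=3, fib(5)=5
= 5


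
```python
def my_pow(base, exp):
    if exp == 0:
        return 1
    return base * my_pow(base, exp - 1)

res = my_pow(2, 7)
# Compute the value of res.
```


my_pow(2, 7)
= 2 * my_pow(2, 6)
= 2 * 2 * my_pow(2, 5)
= 2 * 2 * 2 * my_pow(2, 4)
= 2 * 2 * 2 * 2 * my_pow(2, 3)
= 2 * 2 * 2 * 2 * 2 * my_pow(2, 2)
= 2 * 2 * 2 * 2 * 2 * 2 * my_pow(2, 1)
= 2 * 2 * 2 * 2 * 2 * 2 * 2 * my_pow(2, 0)
= 2 * 2 * 2 * 2 * 2 * 2 * 2 * 1
= 128


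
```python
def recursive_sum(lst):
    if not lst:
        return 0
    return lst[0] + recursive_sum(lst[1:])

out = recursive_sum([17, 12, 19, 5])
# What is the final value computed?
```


recursive_sum([17, 12, 19, 5])
= 17 + recursive_sum([12, 19, 5])
= 17 + 12 + recursive_sum([19, 5])
= 17 + 12 + 19 + recursive_sum([5])
= 17 + 12 + 19 + 5 + recursive_sum([])
= 17 + 12 + 19 + 5 + 0
= 53


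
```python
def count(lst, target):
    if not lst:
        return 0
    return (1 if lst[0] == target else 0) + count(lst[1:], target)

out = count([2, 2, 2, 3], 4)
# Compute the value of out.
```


count([2, 2, 2, 3], 4)
lst[0]=2 != 4: 0 + count([2, 2, 3], 4)
lst[0]=2 != 4: 0 + count([2, 3], 4)
lst[0]=2 != 4: 0 + count([3], 4)
lst[0]=3 != 4: 0 + count([], 4)
= 0


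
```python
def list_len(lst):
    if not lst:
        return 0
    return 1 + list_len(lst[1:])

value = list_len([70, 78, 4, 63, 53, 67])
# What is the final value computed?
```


list_len([70, 78, 4, 63, 53, 67])
= 1 + list_len([78, 4, 63, 53, 67])
= 1 + 1 + list_len([4, 63, 53, 67])
= 1 + 1 + 1 + list_len([63, 53, 67])
= 1 + 1 + 1 + 1 + list_len([53, 67])
= 1 + 1 + 1 + 1 + 1 + list_len([67])
= 1 + 1 + 1 + 1 + 1 + 1 + list_len([])
= 1 + 1 + 1 + 1 + 1 + 1 + 0
= 6


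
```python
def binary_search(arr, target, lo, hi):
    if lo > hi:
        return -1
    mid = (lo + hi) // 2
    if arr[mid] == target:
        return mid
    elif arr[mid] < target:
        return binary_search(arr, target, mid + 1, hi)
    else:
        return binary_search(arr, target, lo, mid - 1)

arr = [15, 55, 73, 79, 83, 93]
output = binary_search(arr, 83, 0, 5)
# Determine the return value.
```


binary_search(arr, 83, 0, 5)
lo=0, hi=5, mid=2, arr[mid]=73
73 < 83, search right half
lo=3, hi=5, mid=4, arr[mid]=83
arr[4] == 83, found at index 4
= 4


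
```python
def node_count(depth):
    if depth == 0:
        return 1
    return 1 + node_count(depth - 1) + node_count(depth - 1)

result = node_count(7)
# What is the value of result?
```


node_count(7)
= 1 + node_count(6) + node_count(6)
= 1 + 2 * node_count(6)
node_count(k) = 2^(k+1) - 1
node_count(0) = 1
node_count(1) = 3
node_count(2) = 7
node_count(3) = 15
node_count(4) = 31
node_count(7) = 2^8 - 1 = 255


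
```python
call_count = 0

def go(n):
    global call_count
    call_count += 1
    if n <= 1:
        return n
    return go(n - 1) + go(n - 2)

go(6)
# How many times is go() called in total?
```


go(6) calls go(5) and go(4); each non-base call branches into two more.
Let C(k) = total number of calls made by go(k), including the call to go(k) itself.
Base cases: C(0) = 1, C(1) = 1
Recurrence: C(k) = 1 + C(k-1) + C(k-2)
  C(2) = 1 + C(1) + C(0) = 1 + 1 + 1 = 3
  C(3) = 1 + C(2) + C(1) = 1 + 3 + 1 = 5
  C(4) = 1 + C(3) + C(2) = 1 + 5 + 3 = 9
  C(5) = 1 + C(4) + C(3) = 1 + 9 + 5 = 15
  C(6) = 1 + C(5) + C(4) = 1 + 15 + 9 = 25
Total calls = C(6) = 25


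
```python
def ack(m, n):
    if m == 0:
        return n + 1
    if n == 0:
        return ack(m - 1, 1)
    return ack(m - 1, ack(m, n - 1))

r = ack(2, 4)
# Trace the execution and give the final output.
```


ack(2, 4)
= ack(1, ack(2, 3))
First compute ack(2, 3) = 9
= ack(1, 9)
= 11


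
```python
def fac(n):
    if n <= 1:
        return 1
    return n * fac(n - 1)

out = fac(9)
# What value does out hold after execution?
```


fac(9)
= 9 * fac(8)
= 9 * 8 * fac(7)
= 9 * 8 * 7 * fac(6)
= 9 * 8 * 7 * 6 * fac(5)
= 9 * 8 * 7 * 6 * 5 * fac(4)
= 9 * 8 * 7 * 6 * 5 * 4 * fac(3)
= 9 * 8 * 7 * 6 * 5 * 4 * 3 * fac(2)
= 9 * 8 * 7 * 6 * 5 * 4 * 3 * 2 * fac(1)
= 9 * 8 * 7 * 6 * 5 * 4 * 3 * 2 * 1
= 362880


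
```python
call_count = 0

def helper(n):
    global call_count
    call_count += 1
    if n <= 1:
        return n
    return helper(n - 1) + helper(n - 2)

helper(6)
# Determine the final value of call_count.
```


helper(6) calls helper(5) and helper(4); each non-base call branches into two more.
Let C(k) = total number of calls made by helper(k), including the call to helper(k) itself.
Base cases: C(0) = 1, C(1) = 1
Recurrence: C(k) = 1 + C(k-1) + C(k-2)
  C(2) = 1 + C(1) + C(0) = 1 + 1 + 1 = 3
  C(3) = 1 + C(2) + C(1) = 1 + 3 + 1 = 5
  C(4) = 1 + C(3) + C(2) = 1 + 5 + 3 = 9
  C(5) = 1 + C(4) + C(3) = 1 + 9 + 5 = 15
  C(6) = 1 + C(5) + C(4) = 1 + 15 + 9 = 25
Total calls = C(6) = 25


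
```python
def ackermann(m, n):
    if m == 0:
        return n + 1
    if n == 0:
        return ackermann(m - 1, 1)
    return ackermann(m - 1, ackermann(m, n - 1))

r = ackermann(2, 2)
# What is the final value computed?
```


ackermann(2, 2)
= ackermann(1, ackermann(2, 1))
First compute ackermann(2, 1) = 5
= ackermann(1, 5)
= 7


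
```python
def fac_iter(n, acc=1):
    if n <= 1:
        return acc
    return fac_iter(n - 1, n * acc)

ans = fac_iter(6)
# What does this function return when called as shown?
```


fac_iter(6, 1)
= fac_iter(5, 6 * 1) = fac_iter(5, 6)
= fac_iter(4, 5 * 6) = fac_iter(4, 30)
= fac_iter(3, 4 * 30) = fac_iter(3, 120)
= fac_iter(2, 3 * 120) = fac_iter(2, 360)
= fac_iter(1, 2 * 360) = fac_iter(1, 720)
n <= 1, return acc = 720


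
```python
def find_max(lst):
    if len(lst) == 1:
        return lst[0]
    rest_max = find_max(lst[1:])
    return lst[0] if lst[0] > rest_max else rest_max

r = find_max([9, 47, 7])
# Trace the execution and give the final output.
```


find_max([9, 47, 7])
= compare 9 with find_max([47, 7])
= compare 47 with find_max([7])
Base: find_max([7]) = 7
compare 47 with 7: max = 47
compare 9 with 47: max = 47
= 47


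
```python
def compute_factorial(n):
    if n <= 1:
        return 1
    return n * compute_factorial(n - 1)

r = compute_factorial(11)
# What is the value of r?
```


compute_factorial(11)
= 11 * compute_factorial(10)
= 11 * 10 * compute_factorial(9)
= 11 * 10 * 9 * compute_factorial(8)
= 11 * 10 * 9 * 8 * compute_factorial(7)
= 11 * 10 * 9 * 8 * 7 * compute_factorial(6)
= 11 * 10 * 9 * 8 * 7 * 6 * compute_factorial(5)
= 11 * 10 * 9 * 8 * 7 * 6 * 5 * compute_factorial(4)
= 11 * 10 * 9 * 8 * 7 * 6 * 5 * 4 * compute_factorial(3)
= 11 * 10 * 9 * 8 * 7 * 6 * 5 * 4 * 3 * compute_factorial(2)
= 11 * 10 * 9 * 8 * 7 * 6 * 5 * 4 * 3 * 2 * compute_factorial(1)
= 11 * 10 * 9 * 8 * 7 * 6 * 5 * 4 * 3 * 2 * 1
= 39916800


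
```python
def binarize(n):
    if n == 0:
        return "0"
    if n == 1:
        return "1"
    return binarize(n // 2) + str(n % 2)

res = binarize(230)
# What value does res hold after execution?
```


binarize(230)
= binarize(115) + "0"
= binarize(57) + "1" + "0"
= binarize(28) + "1" + "1" + "0"
= binarize(14) + "0" + "1" + "1" + "0"
= binarize(7) + "0" + "0" + "1" + "1" + "0"
= binarize(3) + "1" + "0" + "0" + "1" + "1" + "0"
= binarize(1) + "1" + "1" + "0" + "0" + "1" + "1" + "0"
= "1" + "1" + "1" + "0" + "0" + "1" + "1" + "0"
= "11100110"


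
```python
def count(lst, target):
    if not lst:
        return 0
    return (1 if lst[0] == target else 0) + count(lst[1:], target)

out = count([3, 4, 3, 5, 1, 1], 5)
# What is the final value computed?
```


count([3, 4, 3, 5, 1, 1], 5)
lst[0]=3 != 5: 0 + count([4, 3, 5, 1, 1], 5)
lst[0]=4 != 5: 0 + count([3, 5, 1, 1], 5)
lst[0]=3 != 5: 0 + count([5, 1, 1], 5)
lst[0]=5 == 5: 1 + count([1, 1], 5)
lst[0]=1 != 5: 0 + count([1], 5)
lst[0]=1 != 5: 0 + count([], 5)
= 1


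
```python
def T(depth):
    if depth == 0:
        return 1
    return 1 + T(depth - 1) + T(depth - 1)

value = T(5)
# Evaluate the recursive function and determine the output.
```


T(5)
= 1 + T(4) + T(4)
= 1 + 2 * T(4)
T(k) = 2^(k+1) - 1
T(0) = 1
T(1) = 3
T(2) = 7
T(3) = 15
T(4) = 31
T(5) = 2^6 - 1 = 63


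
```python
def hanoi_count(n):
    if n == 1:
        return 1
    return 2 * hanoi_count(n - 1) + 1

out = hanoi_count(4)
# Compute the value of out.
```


hanoi_count(4)
= 2 * hanoi_count(3) + 1
= 2 * (2 * hanoi_count(2) + 1) + 1
= 2 * (2 * (2 * hanoi_count(1) + 1) + 1) + 1
Now compute bottom-up:
hanoi_count(1) = 1
hanoi_count(2) = 2 * 1 + 1 = 3
hanoi_count(3) = 2 * 3 + 1 = 7
hanoi_count(4) = 2 * 7 + 1 = 15
= 15


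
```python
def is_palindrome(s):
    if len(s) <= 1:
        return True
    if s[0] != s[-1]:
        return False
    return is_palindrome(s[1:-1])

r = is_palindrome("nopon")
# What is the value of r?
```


is_palindrome("nopon")
"nopon": s[0]='n' == s[-1]='n' -> is_palindrome("opo")
"opo": s[0]='o' == s[-1]='o' -> is_palindrome("p")
"p": len <= 1 -> True
= True


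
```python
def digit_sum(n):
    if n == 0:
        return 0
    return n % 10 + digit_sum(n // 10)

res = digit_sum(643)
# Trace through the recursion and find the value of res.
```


digit_sum(643)
= 3 + digit_sum(64)
= 3 + 4 + digit_sum(6)
= 3 + 4 + 6 + digit_sum(0)
= 3 + 4 + 6 + 0
= 13


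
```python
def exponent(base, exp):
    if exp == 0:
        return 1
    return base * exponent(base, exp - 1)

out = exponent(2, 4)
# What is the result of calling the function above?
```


exponent(2, 4)
= 2 * exponent(2, 3)
= 2 * 2 * exponent(2, 2)
= 2 * 2 * 2 * exponent(2, 1)
= 2 * 2 * 2 * 2 * exponent(2, 0)
= 2 * 2 * 2 * 2 * 1
= 16


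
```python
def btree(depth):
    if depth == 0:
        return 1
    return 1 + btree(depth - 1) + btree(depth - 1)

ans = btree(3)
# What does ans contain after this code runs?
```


btree(3)
= 1 + btree(2) + btree(2)
= 1 + 2 * btree(2)
btree(k) = 2^(k+1) - 1
btree(0) = 1
btree(1) = 3
btree(2) = 7
btree(3) = 15
btree(3) = 2^4 - 1 = 15


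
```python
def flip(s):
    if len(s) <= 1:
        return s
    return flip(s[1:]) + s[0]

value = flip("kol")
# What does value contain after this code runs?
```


flip("kol")
= flip("ol") + "k"
= flip("l") + "o" + "k"
= "l" + "o" + "k"
= "lok"


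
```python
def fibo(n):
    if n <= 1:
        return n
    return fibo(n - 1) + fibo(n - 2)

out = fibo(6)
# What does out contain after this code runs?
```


fibo(6)
= fibo(5) + fibo(4)
= (fibo(4) + fibo(3)) + fibo(4)
Computing bottom-up: fibo(0)=0, fibo(1)=1, fibo(2)=1, fibo(3)=2, fibo(4)=3, fibo(5)=5, fibo(6)=8
= 8


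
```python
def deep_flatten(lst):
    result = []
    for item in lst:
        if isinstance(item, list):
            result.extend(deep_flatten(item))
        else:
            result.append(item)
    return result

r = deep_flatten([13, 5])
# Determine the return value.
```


deep_flatten([13, 5])
Processing each element:
  13 is not a list -> append 13
  5 is not a list -> append 5
= [13, 5]


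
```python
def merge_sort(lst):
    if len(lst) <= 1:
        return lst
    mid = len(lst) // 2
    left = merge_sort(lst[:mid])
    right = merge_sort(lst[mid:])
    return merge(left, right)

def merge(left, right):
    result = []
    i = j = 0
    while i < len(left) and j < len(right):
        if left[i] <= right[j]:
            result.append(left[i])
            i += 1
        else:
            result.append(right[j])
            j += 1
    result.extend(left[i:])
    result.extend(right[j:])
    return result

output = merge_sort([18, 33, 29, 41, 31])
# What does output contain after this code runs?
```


merge_sort([18, 33, 29, 41, 31])
Split into [18, 33] and [29, 41, 31]
Left sorted: [18, 33]
Right sorted: [29, 31, 41]
Merge [18, 33] and [29, 31, 41]
= [18, 29, 31, 33, 41]


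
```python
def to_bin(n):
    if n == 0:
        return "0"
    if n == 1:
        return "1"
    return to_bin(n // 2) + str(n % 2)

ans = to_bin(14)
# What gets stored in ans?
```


to_bin(14)
= to_bin(7) + "0"
= to_bin(3) + "1" + "0"
= to_bin(1) + "1" + "1" + "0"
= "1" + "1" + "1" + "0"
= "1110"


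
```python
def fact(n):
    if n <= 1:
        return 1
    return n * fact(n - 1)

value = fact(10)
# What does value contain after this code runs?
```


fact(10)
= 10 * fact(9)
= 10 * 9 * fact(8)
= 10 * 9 * 8 * fact(7)
= 10 * 9 * 8 * 7 * fact(6)
= 10 * 9 * 8 * 7 * 6 * fact(5)
= 10 * 9 * 8 * 7 * 6 * 5 * fact(4)
= 10 * 9 * 8 * 7 * 6 * 5 * 4 * fact(3)
= 10 * 9 * 8 * 7 * 6 * 5 * 4 * 3 * fact(2)
= 10 * 9 * 8 * 7 * 6 * 5 * 4 * 3 * 2 * fact(1)
= 10 * 9 * 8 * 7 * 6 * 5 * 4 * 3 * 2 * 1
= 3628800


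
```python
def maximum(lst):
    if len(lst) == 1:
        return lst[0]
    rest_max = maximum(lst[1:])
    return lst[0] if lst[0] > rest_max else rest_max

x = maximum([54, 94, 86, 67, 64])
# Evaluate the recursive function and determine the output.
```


maximum([54, 94, 86, 67, 64])
= compare 54 with maximum([94, 86, 67, 64])
= compare 94 with maximum([86, 67, 64])
= compare 86 with maximum([67, 64])
= compare 67 with maximum([64])
Base: maximum([64]) = 64
compare 67 with 64: max = 67
compare 86 with 67: max = 86
compare 94 with 86: max = 94
compare 54 with 94: max = 94
= 94


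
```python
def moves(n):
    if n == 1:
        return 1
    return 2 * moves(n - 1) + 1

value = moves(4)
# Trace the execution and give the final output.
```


moves(4)
= 2 * moves(3) + 1
= 2 * (2 * moves(2) + 1) + 1
= 2 * (2 * (2 * moves(1) + 1) + 1) + 1
Now compute bottom-up:
moves(1) = 1
moves(2) = 2 * 1 + 1 = 3
moves(3) = 2 * 3 + 1 = 7
moves(4) = 2 * 7 + 1 = 15
= 15


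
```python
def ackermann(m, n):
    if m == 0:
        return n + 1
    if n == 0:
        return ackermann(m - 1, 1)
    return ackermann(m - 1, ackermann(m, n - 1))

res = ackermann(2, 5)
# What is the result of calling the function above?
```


ackermann(2, 5)
= ackermann(1, ackermann(2, 4))
First compute ackermann(2, 4) = 11
= ackermann(1, 11)
= 13


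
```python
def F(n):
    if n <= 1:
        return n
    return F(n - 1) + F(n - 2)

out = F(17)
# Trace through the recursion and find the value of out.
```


F(17)
= F(16) + F(15)
= (F(15) + F(14)) + F(15)
Computing bottom-up: F(0)=0, F(1)=1, F(2)=1, F(3)=2, F(4)=3, F(5)=5, F(6)=8, F(7)=13, F(8)=21, F(9)=34, F(10)=55, F(11)=89, F(12)=144, F(13)=233, F(14)=377, F(15)=610, F(16)=987, F(17)=1597
= 1597


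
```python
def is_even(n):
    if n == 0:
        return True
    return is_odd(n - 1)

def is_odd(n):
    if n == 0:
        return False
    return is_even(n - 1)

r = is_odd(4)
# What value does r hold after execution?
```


is_odd(4)
= is_even(3)
= is_odd(2)
= is_even(1)
= is_odd(0)
n == 0: return False
= False


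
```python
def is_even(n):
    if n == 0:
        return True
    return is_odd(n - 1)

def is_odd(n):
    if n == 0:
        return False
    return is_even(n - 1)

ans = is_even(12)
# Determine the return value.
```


is_even(12)
= is_odd(11)
= is_even(10)
= is_odd(9)
= is_even(8)
= is_odd(7)
= is_even(6)
= is_odd(5)
= is_even(4)
= is_odd(3)
= is_even(2)
= is_odd(1)
= is_even(0)
n == 0: return True
= True


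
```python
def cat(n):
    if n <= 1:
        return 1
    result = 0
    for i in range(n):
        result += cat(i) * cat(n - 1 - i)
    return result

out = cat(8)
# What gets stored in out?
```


cat(8)
= sum of cat(i) * cat(8-1-i) for i in 0..7
First compute sub-values bottom-up:
  cat(0) = 1, cat(1) = 1
  cat(2) = 1*1 + 1*1 = 2
  cat(3) = 1*2 + 1*1 + 2*1 = 5
  cat(4) = 1*5 + 1*2 + 2*1 + 5*1 = 14
  cat(5) = 1*14 + 1*5 + 2*2 + 5*1 + 14*1 = 42
  cat(6) = 1*42 + 1*14 + 2*5 + 5*2 + 14*1 + 42*1 = 132
  cat(7) = 1*132 + 1*42 + 2*14 + 5*5 + 14*2 + 42*1 + 132*1 = 429
Now cat(8):
  cat(0)*cat(7) = 1*429 = 429
  cat(1)*cat(6) = 1*132 = 132
  cat(2)*cat(5) = 2*42 = 84
  cat(3)*cat(4) = 5*14 = 70
  cat(4)*cat(3) = 14*5 = 70
  cat(5)*cat(2) = 42*2 = 84
  cat(6)*cat(1) = 132*1 = 132
  cat(7)*cat(0) = 429*1 = 429
= 429 + 132 + 84 + 70 + 70 + 84 + 132 + 429
= 1430


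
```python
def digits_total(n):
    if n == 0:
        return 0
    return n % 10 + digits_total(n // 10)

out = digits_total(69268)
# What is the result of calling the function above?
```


digits_total(69268)
= 8 + digits_total(6926)
= 8 + 6 + digits_total(692)
= 8 + 6 + 2 + digits_total(69)
= 8 + 6 + 2 + 9 + digits_total(6)
= 8 + 6 + 2 + 9 + 6 + digits_total(0)
= 8 + 6 + 2 + 9 + 6 + 0
= 31


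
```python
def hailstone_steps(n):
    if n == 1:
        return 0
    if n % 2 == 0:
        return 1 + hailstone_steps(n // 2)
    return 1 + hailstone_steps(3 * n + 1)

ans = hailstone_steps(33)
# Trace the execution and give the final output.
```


hailstone_steps(33)
33 is odd -> 3*33+1 = 100 -> hailstone_steps(100)
100 is even -> hailstone_steps(50)
50 is even -> hailstone_steps(25)
25 is odd -> 3*25+1 = 76 -> hailstone_steps(76)
76 is even -> hailstone_steps(38)
38 is even -> hailstone_steps(19)
19 is odd -> 3*19+1 = 58 -> hailstone_steps(58)
58 is even -> hailstone_steps(29)
29 is odd -> 3*29+1 = 88 -> hailstone_steps(88)
88 is even -> hailstone_steps(44)
44 is even -> hailstone_steps(22)
22 is even -> hailstone_steps(11)
11 is odd -> 3*11+1 = 34 -> hailstone_steps(34)
34 is even -> hailstone_steps(17)
17 is odd -> 3*17+1 = 52 -> hailstone_steps(52)
52 is even -> hailstone_steps(26)
26 is even -> hailstone_steps(13)
13 is odd -> 3*13+1 = 40 -> hailstone_steps(40)
40 is even -> hailstone_steps(20)
20 is even -> hailstone_steps(10)
10 is even -> hailstone_steps(5)
5 is odd -> 3*5+1 = 16 -> hailstone_steps(16)
16 is even -> hailstone_steps(8)
8 is even -> hailstone_steps(4)
4 is even -> hailstone_steps(2)
2 is even -> hailstone_steps(1)
Reached 1 after 26 steps
= 26


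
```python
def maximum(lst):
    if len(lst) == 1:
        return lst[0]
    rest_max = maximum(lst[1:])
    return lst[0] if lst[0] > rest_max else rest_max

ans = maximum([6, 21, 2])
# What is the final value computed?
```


maximum([6, 21, 2])
= compare 6 with maximum([21, 2])
= compare 21 with maximum([2])
Base: maximum([2]) = 2
compare 21 with 2: max = 21
compare 6 with 21: max = 21
= 21


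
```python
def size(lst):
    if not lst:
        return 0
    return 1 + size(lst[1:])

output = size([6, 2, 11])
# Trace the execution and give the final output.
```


size([6, 2, 11])
= 1 + size([2, 11])
= 1 + 1 + size([11])
= 1 + 1 + 1 + size([])
= 1 + 1 + 1 + 0
= 3


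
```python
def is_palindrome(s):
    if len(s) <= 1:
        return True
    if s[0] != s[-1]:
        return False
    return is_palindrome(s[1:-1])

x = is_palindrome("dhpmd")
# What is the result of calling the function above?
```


is_palindrome("dhpmd")
"dhpmd": s[0]='d' == s[-1]='d' -> is_palindrome("hpm")
"hpm": s[0]='h' != s[-1]='m' -> False
= False


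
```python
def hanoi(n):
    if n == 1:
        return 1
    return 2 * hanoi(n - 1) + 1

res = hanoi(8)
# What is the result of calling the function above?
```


hanoi(8)
= 2 * hanoi(7) + 1
= 2 * (2 * hanoi(6) + 1) + 1
= 2 * (2 * (2 * hanoi(5) + 1) + 1) + 1
= 2 * (2 * (2 * (2 * hanoi(4) + 1) + 1) + 1) + 1
= 2 * (2 * (2 * (2 * (2 * hanoi(3) + 1) + 1) + 1) + 1) + 1
= 2 * (2 * (2 * (2 * (2 * (2 * hanoi(2) + 1) + 1) + 1) + 1) + 1) + 1
= 2 * (2 * (2 * (2 * (2 * (2 * (2 * hanoi(1) + 1) + 1) + 1) + 1) + 1) + 1) + 1
Now compute bottom-up:
hanoi(1) = 1
hanoi(2) = 2 * 1 + 1 = 3
hanoi(3) = 2 * 3 + 1 = 7
hanoi(4) = 2 * 7 + 1 = 15
hanoi(5) = 2 * 15 + 1 = 31
hanoi(6) = 2 * 31 + 1 = 63
hanoi(7) = 2 * 63 + 1 = 127
hanoi(8) = 2 * 127 + 1 = 255
= 255


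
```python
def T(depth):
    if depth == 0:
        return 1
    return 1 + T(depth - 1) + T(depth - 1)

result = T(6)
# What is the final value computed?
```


T(6)
= 1 + T(5) + T(5)
= 1 + 2 * T(5)
T(k) = 2^(k+1) - 1
T(0) = 1
T(1) = 3
T(2) = 7
T(3) = 15
T(4) = 31
T(6) = 2^7 - 1 = 127


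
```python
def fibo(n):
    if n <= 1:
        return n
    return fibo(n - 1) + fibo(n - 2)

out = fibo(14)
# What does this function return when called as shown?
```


fibo(14)
= fibo(13) + fibo(12)
= (fibo(12) + fibo(11)) + fibo(12)
Computing bottom-up: fibo(0)=0, fibo(1)=1, fibo(2)=1, fibo(3)=2, fibo(4)=3, fibo(5)=5, fibo(6)=8, fibo(7)=13, fibo(8)=21, fibo(9)=34, fibo(10)=55, fibo(11)=89, fibo(12)=144, fibo(13)=233, fibo(14)=377
= 377


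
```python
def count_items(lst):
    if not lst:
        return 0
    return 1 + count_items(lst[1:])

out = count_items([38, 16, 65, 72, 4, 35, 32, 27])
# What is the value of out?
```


count_items([38, 16, 65, 72, 4, 35, 32, 27])
= 1 + count_items([16, 65, 72, 4, 35, 32, 27])
= 1 + 1 + count_items([65, 72, 4, 35, 32, 27])
= 1 + 1 + 1 + count_items([72, 4, 35, 32, 27])
= 1 + 1 + 1 + 1 + count_items([4, 35, 32, 27])
= 1 + 1 + 1 + 1 + 1 + count_items([35, 32, 27])
= 1 + 1 + 1 + 1 + 1 + 1 + count_items([32, 27])
= 1 + 1 + 1 + 1 + 1 + 1 + 1 + count_items([27])
= 1 + 1 + 1 + 1 + 1 + 1 + 1 + 1 + count_items([])
= 1 + 1 + 1 + 1 + 1 + 1 + 1 + 1 + 0
= 8


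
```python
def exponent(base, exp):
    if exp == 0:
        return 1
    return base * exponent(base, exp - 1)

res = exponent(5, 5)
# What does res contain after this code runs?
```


exponent(5, 5)
= 5 * exponent(5, 4)
= 5 * 5 * exponent(5, 3)
= 5 * 5 * 5 * exponent(5, 2)
= 5 * 5 * 5 * 5 * exponent(5, 1)
= 5 * 5 * 5 * 5 * 5 * exponent(5, 0)
= 5 * 5 * 5 * 5 * 5 * 1
= 3125


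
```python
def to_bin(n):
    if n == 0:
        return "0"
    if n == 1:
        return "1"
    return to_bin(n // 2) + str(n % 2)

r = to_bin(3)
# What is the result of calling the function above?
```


to_bin(3)
= to_bin(1) + "1"
= "1" + "1"
= "11"


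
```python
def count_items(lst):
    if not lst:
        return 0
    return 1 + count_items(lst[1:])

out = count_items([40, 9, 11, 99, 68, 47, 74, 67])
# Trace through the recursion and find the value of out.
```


count_items([40, 9, 11, 99, 68, 47, 74, 67])
= 1 + count_items([9, 11, 99, 68, 47, 74, 67])
= 1 + 1 + count_items([11, 99, 68, 47, 74, 67])
= 1 + 1 + 1 + count_items([99, 68, 47, 74, 67])
= 1 + 1 + 1 + 1 + count_items([68, 47, 74, 67])
= 1 + 1 + 1 + 1 + 1 + count_items([47, 74, 67])
= 1 + 1 + 1 + 1 + 1 + 1 + count_items([74, 67])
= 1 + 1 + 1 + 1 + 1 + 1 + 1 + count_items([67])
= 1 + 1 + 1 + 1 + 1 + 1 + 1 + 1 + count_items([])
= 1 + 1 + 1 + 1 + 1 + 1 + 1 + 1 + 0
= 8


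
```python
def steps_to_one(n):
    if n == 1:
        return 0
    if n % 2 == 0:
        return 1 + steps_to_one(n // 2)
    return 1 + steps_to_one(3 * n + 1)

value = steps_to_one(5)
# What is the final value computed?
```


steps_to_one(5)
5 is odd -> 3*5+1 = 16 -> steps_to_one(16)
16 is even -> steps_to_one(8)
8 is even -> steps_to_one(4)
4 is even -> steps_to_one(2)
2 is even -> steps_to_one(1)
Reached 1 after 5 steps
= 5
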